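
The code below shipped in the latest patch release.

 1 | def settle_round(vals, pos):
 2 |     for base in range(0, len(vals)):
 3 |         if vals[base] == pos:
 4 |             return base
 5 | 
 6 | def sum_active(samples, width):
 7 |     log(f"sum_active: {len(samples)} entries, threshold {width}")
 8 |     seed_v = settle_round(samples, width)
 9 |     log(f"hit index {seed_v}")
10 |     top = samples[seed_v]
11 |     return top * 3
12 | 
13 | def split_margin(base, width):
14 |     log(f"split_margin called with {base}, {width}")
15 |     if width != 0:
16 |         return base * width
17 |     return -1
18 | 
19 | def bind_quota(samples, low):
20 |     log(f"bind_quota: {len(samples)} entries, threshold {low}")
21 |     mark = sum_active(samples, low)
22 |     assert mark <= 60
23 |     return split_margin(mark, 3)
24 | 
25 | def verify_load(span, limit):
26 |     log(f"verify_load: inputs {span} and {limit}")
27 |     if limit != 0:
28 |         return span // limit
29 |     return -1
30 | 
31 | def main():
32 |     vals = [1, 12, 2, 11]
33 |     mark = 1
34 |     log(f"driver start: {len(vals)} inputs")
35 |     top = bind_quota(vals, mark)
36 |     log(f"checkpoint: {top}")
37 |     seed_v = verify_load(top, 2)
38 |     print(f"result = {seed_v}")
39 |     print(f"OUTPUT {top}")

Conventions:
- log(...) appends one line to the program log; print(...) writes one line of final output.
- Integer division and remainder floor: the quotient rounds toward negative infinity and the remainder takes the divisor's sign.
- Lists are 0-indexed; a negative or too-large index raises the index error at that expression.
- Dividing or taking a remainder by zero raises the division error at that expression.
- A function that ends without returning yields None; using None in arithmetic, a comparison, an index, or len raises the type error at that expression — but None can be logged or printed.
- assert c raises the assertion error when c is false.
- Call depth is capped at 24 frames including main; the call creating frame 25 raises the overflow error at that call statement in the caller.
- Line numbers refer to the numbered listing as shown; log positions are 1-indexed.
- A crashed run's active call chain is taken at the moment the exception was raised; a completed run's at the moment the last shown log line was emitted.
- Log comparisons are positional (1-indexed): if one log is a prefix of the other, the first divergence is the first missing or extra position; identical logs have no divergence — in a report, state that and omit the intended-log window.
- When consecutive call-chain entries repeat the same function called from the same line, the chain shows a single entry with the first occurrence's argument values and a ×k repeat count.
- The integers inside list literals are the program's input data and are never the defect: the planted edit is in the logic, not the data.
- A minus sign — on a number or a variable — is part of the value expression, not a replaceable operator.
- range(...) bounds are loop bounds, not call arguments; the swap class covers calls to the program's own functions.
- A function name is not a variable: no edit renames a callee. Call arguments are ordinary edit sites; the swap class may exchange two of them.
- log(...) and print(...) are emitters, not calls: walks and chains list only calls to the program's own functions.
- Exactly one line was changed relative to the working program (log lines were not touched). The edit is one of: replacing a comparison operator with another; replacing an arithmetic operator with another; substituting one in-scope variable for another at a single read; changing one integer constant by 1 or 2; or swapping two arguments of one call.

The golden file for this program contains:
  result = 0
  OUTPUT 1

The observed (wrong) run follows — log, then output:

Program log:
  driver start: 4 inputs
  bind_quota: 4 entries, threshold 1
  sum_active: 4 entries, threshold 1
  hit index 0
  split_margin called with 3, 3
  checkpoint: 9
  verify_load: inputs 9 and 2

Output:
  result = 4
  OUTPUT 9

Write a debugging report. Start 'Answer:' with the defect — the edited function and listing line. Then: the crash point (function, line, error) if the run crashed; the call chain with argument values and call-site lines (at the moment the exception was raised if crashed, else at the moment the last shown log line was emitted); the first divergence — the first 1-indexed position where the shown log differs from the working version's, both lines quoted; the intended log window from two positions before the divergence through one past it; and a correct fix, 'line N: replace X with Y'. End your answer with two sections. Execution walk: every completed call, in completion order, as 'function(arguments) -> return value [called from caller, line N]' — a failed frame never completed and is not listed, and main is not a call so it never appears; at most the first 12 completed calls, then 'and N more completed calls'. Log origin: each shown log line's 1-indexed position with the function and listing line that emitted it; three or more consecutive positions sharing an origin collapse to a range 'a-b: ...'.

Answer: the defect is in split_margin at line 16.
The tell: At log position 6 the runs split — shown 'checkpoint: 9', but the working version logs 'checkpoint: 1'.
Call chain: main -> verify_load(9, 2) (called at line 37).
First divergence: position 6 — shown 'checkpoint: 9', intended 'checkpoint: 1'.
Intended log window:
  4: hit index 0
  5: split_margin called with 3, 3
  6: checkpoint: 1
  7: verify_load: inputs 1 and 2
Execution walk:
  settle_round([1, 12, 2, 11], 1) -> 0  [called from sum_active, line 8]
  sum_active([1, 12, 2, 11], 1) -> 3  [called from bind_quota, line 21]
  split_margin(3, 3) -> 9  [called from bind_quota, line 23]
  bind_quota([1, 12, 2, 11], 1) -> 9  [called from main, line 35]
  verify_load(9, 2) -> 4  [called from main, line 37]
Log origin:
  1 — main, line 34
  2 — bind_quota, line 20
  3 — sum_active, line 7
  4 — sum_active, line 9
  5 — split_margin, line 14
  6 — main, line 36
  7 — verify_load, line 26
A correct fix: line 16: replace `*` with `//`.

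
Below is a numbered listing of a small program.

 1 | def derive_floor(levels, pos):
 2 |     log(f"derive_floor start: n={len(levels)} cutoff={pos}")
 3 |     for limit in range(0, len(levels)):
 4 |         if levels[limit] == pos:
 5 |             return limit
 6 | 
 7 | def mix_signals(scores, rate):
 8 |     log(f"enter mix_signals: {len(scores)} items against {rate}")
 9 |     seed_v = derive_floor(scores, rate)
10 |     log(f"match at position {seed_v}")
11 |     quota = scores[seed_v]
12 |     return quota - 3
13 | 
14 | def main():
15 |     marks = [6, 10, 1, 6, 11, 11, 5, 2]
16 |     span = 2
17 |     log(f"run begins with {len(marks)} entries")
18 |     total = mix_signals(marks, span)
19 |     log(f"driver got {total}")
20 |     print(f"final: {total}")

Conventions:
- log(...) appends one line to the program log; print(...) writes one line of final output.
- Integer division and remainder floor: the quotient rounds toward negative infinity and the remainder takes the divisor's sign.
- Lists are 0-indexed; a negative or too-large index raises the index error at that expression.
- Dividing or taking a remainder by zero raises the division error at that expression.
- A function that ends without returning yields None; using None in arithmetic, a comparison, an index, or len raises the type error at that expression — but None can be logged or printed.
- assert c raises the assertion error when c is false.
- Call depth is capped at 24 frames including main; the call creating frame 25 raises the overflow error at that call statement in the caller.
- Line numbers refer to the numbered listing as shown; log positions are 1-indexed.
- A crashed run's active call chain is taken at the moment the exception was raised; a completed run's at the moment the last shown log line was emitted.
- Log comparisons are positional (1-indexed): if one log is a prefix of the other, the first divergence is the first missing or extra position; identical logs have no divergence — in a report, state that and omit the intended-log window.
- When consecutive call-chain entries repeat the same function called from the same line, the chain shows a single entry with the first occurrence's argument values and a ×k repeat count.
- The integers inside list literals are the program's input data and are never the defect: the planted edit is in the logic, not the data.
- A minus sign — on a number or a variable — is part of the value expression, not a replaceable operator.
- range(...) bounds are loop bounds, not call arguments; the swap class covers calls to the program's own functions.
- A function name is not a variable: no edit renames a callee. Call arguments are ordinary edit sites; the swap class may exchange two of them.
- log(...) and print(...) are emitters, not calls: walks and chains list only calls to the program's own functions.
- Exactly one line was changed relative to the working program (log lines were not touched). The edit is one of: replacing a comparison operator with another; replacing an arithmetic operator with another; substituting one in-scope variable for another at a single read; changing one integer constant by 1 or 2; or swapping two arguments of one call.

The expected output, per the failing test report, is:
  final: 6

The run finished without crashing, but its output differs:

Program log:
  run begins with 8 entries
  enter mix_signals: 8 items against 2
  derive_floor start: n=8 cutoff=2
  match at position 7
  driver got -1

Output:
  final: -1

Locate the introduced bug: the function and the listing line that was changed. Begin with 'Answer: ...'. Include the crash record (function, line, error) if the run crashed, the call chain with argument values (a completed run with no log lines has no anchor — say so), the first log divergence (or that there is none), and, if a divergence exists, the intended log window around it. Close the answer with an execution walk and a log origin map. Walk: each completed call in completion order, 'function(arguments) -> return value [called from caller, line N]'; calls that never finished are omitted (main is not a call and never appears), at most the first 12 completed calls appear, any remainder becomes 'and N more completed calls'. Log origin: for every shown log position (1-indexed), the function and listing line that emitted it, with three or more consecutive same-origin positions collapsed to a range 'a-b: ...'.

Answer: the defect is in mix_signals at line 12.
The tell: At log position 5 the runs split — shown 'driver got -1', but the working version logs 'driver got 6'.
Call chain: main.
First divergence: position 5 — the shown line 'driver got -1' should read 'driver got 6'.
Intended log window:
  3: derive_floor start: n=8 cutoff=2
  4: match at position 7
  5: driver got 6
Execution walk:
  derive_floor([6, 10, 1, 6, 11, 11, 5, 2], 2) -> 7  [called from mix_signals, line 9]
  mix_signals([6, 10, 1, 6, 11, 11, 5, 2], 2) -> -1  [called from main, line 18]
Log origins:
  1 — main, line 17
  2 — mix_signals, line 8
  3 — derive_floor, line 2
  4 — mix_signals, line 10
  5 — main, line 19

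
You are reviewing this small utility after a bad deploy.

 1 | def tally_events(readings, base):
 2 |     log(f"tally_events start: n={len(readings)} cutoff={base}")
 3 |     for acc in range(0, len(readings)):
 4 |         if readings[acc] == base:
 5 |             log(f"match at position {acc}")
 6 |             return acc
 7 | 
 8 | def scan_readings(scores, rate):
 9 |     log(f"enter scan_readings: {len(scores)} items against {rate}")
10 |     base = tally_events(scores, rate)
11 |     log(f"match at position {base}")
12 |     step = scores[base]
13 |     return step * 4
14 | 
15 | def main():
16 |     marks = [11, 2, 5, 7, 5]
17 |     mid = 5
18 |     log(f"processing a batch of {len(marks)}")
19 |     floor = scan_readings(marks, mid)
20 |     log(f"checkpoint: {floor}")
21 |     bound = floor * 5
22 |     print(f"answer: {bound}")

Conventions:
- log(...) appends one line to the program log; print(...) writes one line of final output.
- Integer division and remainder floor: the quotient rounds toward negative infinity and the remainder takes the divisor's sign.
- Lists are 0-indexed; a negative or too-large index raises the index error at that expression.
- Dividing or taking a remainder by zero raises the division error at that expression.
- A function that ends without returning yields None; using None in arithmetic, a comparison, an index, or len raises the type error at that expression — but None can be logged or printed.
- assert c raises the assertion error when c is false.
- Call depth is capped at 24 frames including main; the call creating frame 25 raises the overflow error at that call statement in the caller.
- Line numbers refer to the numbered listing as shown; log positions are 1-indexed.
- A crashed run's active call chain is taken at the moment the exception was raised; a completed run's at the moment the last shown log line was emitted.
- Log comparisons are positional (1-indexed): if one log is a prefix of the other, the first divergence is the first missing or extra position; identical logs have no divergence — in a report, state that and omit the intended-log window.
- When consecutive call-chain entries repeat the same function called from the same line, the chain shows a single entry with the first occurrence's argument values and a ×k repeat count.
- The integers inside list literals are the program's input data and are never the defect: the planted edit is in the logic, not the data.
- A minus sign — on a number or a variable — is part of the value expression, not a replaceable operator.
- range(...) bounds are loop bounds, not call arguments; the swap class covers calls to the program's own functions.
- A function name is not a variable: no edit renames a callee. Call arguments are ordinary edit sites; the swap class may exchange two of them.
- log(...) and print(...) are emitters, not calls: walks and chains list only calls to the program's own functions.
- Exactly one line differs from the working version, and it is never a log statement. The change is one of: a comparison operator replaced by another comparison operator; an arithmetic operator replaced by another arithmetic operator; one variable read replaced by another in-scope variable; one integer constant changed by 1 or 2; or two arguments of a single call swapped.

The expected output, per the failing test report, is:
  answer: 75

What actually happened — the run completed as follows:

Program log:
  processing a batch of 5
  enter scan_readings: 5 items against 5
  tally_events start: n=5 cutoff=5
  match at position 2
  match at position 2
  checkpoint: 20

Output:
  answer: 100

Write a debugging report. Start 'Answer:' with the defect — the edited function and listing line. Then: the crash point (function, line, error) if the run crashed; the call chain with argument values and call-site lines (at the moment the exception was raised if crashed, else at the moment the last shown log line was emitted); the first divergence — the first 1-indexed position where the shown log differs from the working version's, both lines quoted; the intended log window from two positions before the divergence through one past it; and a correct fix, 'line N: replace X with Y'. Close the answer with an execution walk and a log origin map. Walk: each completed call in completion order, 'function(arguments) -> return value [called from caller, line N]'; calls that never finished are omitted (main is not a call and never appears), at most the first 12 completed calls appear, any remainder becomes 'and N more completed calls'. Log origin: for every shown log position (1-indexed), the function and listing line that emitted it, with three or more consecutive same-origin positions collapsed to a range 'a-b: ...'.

Answer: the defect is in scan_readings at line 13.
Key observation: The log first diverges at position 6: the faulty run prints 'checkpoint: 20' where the working version prints 'checkpoint: 15'.
Call chain: main.
First divergence: position 6 — shown 'checkpoint: 20', intended 'checkpoint: 15'.
Intended log window:
  4: match at position 2
  5: match at position 2
  6: checkpoint: 15
Execution walk:
  tally_events([11, 2, 5, 7, 5], 5) -> 2  [called from scan_readings, line 10]
  scan_readings([11, 2, 5, 7, 5], 5) -> 20  [called from main, line 19]
Log origins:
  1: emitted by main (line 18)
  2: emitted by scan_readings (line 9)
  3: emitted by tally_events (line 2)
  4: emitted by tally_events (line 5)
  5: emitted by scan_readings (line 11)
  6: emitted by main (line 20)
A correct fix: line 13: replace `4` with `3`.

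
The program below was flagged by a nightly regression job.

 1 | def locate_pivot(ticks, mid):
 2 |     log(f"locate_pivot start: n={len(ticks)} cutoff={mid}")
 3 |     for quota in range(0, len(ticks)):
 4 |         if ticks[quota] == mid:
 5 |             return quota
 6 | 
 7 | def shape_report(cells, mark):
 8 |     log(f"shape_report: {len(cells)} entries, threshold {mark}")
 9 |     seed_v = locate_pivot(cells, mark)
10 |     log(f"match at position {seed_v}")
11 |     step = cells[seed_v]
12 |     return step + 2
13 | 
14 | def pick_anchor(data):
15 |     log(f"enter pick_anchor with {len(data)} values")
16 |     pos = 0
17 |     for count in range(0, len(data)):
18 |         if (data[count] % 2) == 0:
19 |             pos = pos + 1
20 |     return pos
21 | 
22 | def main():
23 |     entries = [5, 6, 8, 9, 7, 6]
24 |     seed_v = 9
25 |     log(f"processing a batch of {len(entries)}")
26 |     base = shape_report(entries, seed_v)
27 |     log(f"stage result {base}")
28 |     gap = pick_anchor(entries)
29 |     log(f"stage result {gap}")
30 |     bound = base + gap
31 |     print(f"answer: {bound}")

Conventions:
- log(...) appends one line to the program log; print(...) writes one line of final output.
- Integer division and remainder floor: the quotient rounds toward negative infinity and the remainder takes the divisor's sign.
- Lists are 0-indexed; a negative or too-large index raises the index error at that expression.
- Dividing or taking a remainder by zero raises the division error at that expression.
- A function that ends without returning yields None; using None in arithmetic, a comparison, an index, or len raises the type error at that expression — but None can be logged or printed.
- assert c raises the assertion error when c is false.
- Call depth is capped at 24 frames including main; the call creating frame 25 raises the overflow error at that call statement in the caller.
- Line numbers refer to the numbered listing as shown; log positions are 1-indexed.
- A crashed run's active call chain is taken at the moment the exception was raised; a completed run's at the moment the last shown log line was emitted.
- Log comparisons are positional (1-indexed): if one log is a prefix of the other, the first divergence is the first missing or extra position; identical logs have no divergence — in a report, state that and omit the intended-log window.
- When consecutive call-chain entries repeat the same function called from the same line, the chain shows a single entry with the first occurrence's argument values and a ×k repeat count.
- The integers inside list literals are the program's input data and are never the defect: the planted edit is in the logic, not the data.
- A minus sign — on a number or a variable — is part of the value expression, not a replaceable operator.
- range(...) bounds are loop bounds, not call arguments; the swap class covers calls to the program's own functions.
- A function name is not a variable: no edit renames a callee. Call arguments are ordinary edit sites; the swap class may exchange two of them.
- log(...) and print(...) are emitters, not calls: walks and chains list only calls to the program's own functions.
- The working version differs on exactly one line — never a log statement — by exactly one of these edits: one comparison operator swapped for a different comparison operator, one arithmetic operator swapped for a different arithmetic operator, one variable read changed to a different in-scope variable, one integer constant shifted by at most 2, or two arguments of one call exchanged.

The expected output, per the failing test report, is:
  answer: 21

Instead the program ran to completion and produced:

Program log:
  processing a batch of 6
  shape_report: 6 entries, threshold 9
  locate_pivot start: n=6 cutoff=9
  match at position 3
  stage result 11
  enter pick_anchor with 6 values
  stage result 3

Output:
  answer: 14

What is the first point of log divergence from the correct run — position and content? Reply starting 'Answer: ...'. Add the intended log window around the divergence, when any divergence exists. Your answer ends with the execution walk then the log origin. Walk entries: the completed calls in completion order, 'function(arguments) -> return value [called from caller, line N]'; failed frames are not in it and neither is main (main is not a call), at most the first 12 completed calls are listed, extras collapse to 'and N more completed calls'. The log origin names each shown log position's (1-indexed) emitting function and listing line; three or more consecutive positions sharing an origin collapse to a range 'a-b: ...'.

Answer: position 5 — the shown line 'stage result 11' should read 'stage result 18'.
Intended log window:
  3: locate_pivot start: n=6 cutoff=9
  4: match at position 3
  5: stage result 18
  6: enter pick_anchor with 6 values
Execution walk:
  locate_pivot([5, 6, 8, 9, 7, 6], 9) -> 3  [called from shape_report, line 9]
  shape_report([5, 6, 8, 9, 7, 6], 9) -> 11  [called from main, line 26]
  pick_anchor([5, 6, 8, 9, 7, 6]) -> 3  [called from main, line 28]
Log line origins:
  1: logged in main at line 25
  2: logged in shape_report at line 8
  3: logged in locate_pivot at line 2
  4: logged in shape_report at line 10
  5: logged in main at line 27
  6: logged in pick_anchor at line 15
  7: logged in main at line 29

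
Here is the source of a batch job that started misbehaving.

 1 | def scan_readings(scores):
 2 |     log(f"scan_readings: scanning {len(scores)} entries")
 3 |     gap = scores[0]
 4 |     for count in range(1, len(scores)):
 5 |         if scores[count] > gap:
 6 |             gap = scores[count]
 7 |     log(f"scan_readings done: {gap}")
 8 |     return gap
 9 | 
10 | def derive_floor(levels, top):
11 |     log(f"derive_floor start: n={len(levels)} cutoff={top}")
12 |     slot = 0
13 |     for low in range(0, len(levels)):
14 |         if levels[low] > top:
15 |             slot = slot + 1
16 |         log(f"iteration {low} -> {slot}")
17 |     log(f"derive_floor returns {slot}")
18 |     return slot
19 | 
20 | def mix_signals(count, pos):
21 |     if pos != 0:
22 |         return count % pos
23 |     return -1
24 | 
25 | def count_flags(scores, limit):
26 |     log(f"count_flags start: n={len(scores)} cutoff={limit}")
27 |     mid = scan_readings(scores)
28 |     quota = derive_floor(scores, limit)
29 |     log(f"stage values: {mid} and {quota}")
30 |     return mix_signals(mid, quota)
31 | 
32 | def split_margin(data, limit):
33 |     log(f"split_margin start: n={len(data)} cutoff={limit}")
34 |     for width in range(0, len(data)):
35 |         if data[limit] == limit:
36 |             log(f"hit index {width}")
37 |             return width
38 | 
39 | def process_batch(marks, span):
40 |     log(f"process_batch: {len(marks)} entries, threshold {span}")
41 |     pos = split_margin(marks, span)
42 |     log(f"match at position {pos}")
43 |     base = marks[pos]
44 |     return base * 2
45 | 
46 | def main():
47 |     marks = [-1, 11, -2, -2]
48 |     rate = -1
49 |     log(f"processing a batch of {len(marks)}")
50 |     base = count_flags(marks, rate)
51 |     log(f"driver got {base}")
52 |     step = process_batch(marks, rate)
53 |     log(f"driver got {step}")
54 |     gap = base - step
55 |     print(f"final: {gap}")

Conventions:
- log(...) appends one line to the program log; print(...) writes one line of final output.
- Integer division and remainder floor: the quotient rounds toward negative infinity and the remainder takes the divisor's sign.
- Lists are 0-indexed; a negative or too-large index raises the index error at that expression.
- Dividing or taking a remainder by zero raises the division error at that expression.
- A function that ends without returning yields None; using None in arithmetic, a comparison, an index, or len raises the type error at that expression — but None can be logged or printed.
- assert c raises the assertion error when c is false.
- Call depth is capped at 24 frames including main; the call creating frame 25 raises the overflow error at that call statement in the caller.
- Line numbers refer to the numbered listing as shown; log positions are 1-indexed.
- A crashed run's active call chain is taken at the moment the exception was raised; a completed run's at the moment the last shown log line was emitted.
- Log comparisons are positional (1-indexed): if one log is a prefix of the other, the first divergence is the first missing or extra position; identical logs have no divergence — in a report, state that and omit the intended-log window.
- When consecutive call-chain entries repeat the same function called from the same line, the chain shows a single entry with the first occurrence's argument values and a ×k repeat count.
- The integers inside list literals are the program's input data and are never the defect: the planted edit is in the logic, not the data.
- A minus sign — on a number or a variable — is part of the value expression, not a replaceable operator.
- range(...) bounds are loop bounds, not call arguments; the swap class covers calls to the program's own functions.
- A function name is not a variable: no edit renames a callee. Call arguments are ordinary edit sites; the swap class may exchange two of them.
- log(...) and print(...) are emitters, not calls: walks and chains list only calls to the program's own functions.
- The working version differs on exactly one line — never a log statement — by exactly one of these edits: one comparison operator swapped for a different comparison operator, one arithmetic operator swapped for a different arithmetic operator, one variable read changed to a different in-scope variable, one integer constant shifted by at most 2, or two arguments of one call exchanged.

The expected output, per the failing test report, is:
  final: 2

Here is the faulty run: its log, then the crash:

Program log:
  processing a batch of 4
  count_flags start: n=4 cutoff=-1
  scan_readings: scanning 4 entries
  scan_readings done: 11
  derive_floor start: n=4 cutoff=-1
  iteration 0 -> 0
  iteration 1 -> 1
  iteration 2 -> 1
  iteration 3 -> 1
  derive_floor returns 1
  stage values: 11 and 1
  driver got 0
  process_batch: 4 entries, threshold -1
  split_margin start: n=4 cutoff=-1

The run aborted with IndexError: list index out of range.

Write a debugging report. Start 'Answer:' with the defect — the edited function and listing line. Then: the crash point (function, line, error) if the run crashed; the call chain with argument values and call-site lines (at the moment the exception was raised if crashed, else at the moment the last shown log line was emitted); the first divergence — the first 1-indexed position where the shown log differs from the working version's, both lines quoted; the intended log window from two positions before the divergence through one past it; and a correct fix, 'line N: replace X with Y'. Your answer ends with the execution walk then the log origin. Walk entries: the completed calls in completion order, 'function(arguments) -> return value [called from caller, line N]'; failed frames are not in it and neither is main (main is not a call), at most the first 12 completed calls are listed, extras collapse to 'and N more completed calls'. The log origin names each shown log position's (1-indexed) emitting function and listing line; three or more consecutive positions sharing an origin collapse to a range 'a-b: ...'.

Answer: the defect is in split_margin at line 35.
Core observation: Only 14 log lines were emitted before the run died; the intended continuation was 'hit index 0'.
Crash: split_margin, line 35, IndexError.
Call chain: main -> process_batch([-1, 11, -2, -2], -1) (called at line 52) -> split_margin([-1, 11, -2, -2], -1) (called at line 41).
First divergence: position 15; the shown log stops at 14 lines while the working version next logs 'hit index 0'.
Intended log window:
  13: process_batch: 4 entries, threshold -1
  14: split_margin start: n=4 cutoff=-1
  15: hit index 0
  16: match at position 0
Execution walk:
  scan_readings([-1, 11, -2, -2]) -> 11  [called from count_flags, line 27]
  derive_floor([-1, 11, -2, -2], -1) -> 1  [called from count_flags, line 28]
  mix_signals(11, 1) -> 0  [called from count_flags, line 30]
  count_flags([-1, 11, -2, -2], -1) -> 0  [called from main, line 50]
Log origin:
  1: emitted by main (line 49)
  2: emitted by count_flags (line 26)
  3: emitted by scan_readings (line 2)
  4: emitted by scan_readings (line 7)
  5: emitted by derive_floor (line 11)
  6-9: emitted by derive_floor (line 16)
  10: emitted by derive_floor (line 17)
  11: emitted by count_flags (line 29)
  12: emitted by main (line 51)
  13: emitted by process_batch (line 40)
  14: emitted by split_margin (line 33)
A correct fix: line 35: replace `data[limit]` with `data[width]`.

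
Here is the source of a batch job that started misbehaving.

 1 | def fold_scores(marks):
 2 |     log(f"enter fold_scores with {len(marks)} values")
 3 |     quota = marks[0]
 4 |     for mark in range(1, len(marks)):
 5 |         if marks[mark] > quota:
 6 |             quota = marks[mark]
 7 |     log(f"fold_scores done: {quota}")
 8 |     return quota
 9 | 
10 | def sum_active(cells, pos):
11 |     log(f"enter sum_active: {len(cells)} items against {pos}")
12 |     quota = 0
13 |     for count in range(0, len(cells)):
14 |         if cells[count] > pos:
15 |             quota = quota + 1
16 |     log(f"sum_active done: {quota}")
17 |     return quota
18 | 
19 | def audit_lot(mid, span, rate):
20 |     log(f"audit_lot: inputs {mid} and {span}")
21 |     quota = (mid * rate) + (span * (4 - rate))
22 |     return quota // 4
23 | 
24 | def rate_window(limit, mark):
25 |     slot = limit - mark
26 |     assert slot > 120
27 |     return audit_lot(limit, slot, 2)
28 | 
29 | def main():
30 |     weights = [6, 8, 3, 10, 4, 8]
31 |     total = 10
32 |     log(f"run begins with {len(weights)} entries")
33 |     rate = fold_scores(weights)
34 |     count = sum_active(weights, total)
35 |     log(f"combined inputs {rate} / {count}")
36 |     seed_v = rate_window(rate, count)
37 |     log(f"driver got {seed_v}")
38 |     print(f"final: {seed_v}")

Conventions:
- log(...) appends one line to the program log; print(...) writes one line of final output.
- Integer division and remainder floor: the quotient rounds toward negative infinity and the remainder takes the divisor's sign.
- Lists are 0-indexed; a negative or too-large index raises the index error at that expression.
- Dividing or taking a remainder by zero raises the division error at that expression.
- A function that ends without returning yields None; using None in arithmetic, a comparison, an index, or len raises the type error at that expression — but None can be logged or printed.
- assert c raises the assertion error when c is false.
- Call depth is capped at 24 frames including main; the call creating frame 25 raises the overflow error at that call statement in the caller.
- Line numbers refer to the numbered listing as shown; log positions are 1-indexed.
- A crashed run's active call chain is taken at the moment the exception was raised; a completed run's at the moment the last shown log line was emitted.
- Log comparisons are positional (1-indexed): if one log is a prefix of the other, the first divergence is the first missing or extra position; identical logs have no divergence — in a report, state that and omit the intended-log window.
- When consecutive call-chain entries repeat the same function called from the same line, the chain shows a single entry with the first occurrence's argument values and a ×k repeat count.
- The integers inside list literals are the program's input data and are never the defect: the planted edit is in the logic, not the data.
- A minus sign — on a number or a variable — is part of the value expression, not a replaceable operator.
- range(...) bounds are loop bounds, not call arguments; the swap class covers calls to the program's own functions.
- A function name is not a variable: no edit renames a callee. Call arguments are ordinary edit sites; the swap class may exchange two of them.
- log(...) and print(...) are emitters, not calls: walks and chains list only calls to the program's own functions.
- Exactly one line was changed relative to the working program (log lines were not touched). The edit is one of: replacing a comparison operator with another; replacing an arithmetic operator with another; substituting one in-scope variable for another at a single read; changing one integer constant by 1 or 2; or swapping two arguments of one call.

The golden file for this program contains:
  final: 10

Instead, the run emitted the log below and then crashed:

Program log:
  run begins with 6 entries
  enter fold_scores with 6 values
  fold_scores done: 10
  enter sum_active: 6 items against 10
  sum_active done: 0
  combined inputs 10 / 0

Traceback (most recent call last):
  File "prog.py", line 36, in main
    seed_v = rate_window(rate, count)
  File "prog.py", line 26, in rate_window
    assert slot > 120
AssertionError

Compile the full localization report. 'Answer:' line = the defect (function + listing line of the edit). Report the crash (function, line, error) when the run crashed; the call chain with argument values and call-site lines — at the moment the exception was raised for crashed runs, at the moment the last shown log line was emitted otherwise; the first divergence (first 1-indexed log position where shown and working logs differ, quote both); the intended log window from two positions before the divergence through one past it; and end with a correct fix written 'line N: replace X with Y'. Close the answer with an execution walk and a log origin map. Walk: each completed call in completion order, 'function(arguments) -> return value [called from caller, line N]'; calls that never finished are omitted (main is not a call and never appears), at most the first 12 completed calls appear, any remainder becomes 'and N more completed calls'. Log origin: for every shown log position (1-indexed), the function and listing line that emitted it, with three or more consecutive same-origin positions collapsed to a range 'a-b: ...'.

Answer: the defect is in rate_window at line 26.
The tell: The faulty run's log stops after 6 lines; the working version's next line would be 'audit_lot: inputs 10 and 10'.
Crash: rate_window, line 26, AssertionError.
Call chain: main -> rate_window(10, 0) (called at line 36).
First divergence: position 7 — the faulty run's log ends after 6 lines; the working version continues with 'audit_lot: inputs 10 and 10'.
Intended log window:
  5: sum_active done: 0
  6: combined inputs 10 / 0
  7: audit_lot: inputs 10 and 10
  8: driver got 10
Execution walk:
  fold_scores([6, 8, 3, 10, 4, 8]) -> 10  [called from main, line 33]
  sum_active([6, 8, 3, 10, 4, 8], 10) -> 0  [called from main, line 34]
Log origins:
  1: emitted by main (line 32)
  2: emitted by fold_scores (line 2)
  3: emitted by fold_scores (line 7)
  4: emitted by sum_active (line 11)
  5: emitted by sum_active (line 16)
  6: emitted by main (line 35)
A correct fix: line 26: replace `>` with `<=`.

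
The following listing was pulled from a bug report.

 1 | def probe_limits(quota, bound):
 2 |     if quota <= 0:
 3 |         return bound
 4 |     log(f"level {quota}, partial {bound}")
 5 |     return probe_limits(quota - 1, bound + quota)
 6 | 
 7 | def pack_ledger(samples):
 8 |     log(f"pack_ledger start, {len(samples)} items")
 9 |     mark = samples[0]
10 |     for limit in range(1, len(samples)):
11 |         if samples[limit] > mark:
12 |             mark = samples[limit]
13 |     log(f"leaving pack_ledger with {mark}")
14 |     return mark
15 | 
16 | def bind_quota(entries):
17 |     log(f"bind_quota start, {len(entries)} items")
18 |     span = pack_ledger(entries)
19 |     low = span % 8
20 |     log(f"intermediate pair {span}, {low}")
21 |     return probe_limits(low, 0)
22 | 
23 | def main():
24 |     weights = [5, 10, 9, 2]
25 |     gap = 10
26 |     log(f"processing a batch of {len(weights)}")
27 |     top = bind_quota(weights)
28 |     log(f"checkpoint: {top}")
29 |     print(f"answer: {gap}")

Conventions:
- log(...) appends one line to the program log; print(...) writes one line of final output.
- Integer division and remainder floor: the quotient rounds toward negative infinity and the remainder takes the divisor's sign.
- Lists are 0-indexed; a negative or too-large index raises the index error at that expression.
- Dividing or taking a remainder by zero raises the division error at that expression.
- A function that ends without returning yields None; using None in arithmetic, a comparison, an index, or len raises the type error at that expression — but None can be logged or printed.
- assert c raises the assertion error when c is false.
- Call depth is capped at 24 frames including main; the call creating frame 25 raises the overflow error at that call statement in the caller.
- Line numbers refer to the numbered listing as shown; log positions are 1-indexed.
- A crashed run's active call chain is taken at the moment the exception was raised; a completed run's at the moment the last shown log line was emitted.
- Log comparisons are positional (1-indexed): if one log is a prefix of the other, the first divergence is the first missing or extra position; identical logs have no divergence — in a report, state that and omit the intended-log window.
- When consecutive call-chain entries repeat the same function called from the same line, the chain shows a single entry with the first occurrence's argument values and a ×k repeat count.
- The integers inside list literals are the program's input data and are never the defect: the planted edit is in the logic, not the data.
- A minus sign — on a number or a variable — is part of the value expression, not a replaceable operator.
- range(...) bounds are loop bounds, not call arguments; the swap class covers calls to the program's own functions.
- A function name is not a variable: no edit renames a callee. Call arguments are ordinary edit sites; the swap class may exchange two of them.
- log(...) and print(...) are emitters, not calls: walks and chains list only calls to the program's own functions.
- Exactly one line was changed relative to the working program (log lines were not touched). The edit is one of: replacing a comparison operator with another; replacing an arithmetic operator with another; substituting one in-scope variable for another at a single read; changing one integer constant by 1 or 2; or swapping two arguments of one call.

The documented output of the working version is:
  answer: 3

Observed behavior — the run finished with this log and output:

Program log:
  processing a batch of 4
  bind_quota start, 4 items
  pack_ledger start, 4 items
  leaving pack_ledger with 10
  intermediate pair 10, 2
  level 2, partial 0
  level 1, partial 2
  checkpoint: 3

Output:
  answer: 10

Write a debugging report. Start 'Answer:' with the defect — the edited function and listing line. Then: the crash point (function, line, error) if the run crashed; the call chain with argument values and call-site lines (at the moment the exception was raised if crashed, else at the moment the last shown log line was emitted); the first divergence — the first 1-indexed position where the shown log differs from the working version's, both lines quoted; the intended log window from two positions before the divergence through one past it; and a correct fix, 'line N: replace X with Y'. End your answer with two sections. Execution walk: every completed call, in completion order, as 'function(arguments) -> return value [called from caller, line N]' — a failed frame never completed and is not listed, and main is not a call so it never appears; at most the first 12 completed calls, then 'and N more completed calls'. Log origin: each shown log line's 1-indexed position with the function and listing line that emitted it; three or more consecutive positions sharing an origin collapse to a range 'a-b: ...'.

Answer: the defect is in main at line 29.
Core observation: The logs agree in full; only the final output differs.
Call chain: main.
First divergence: none; the two logs match at every position.
Execution walk:
  pack_ledger([5, 10, 9, 2]) -> 10  [called from bind_quota, line 18]
  probe_limits(0, 3) -> 3  [called from probe_limits, line 5]
  probe_limits(1, 2) -> 3  [called from probe_limits, line 5]
  probe_limits(2, 0) -> 3  [called from bind_quota, line 21]
  bind_quota([5, 10, 9, 2]) -> 3  [called from main, line 27]
Log origins:
  1: logged in main at line 26
  2: logged in bind_quota at line 17
  3: logged in pack_ledger at line 8
  4: logged in pack_ledger at line 13
  5: logged in bind_quota at line 20
  6: logged in probe_limits at line 4
  7: logged in probe_limits at line 4
  8: logged in main at line 28
A correct fix: line 29: replace `gap` with `top`.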